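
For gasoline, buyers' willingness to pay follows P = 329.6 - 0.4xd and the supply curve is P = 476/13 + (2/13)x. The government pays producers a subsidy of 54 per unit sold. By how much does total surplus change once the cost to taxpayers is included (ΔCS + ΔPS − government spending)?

Net change in total surplus = -2632.5

Pre-subsidy: 329.6 - 0.4x = 476/13 + (2/13)x gives x* = 529 and P* = 118.
With the subsidy, sellers receive Ps = Pb + 54 for each unit, where Pb is the price buyers pay.
On the curves, Pb = 329.6 - 0.4x and Ps = 476/13 + (2/13)x; the wedge Ps − Pb = 54 gives 476/13 + (2/13)x − (329.6 - 0.4x) = 54, so x' = 626.5.
Then Pb = 329.6 − 0.4·626.5 = 79 and Ps = 476/13 + (2/13)·626.5 = 133.
ΔCS = ½(529 + 626.5)(118 − 79) = 22532.25; ΔPS = ½(529 + 626.5)(133 − 118) = 8666.25.
Government spending = 54 × 626.5 = 33831.
Net change = 22532.25 + 8666.25 − 33831 = -2632.5. The loss equals the DWL triangle ½·54·97.5.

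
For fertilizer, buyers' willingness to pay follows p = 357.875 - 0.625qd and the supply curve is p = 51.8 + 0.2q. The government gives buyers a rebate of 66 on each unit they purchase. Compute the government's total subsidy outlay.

Pre-subsidy: 357.875 - 0.625q = 51.8 + 0.2q gives q* = 371 and p* = 126.
With the rebate, buyers effectively pay pb = ps − 66, where ps is the price sellers receive.
On the curves, pb = 357.875 - 0.625q and ps = 51.8 + 0.2q; the wedge ps − pb = 66 gives 51.8 + 0.2q − (357.875 - 0.625q) = 66, so q' = 451.
Then pb = 357.875 − 0.625·451 = 76 and ps = 51.8 + 0.2·451 = 142.
Government outlay = subsidy × quantity = 66 × 451 = 29766.

Government cost = 29766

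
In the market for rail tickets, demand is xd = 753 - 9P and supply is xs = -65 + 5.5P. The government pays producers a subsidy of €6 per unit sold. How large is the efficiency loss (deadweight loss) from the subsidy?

Deadweight loss = 1782/29

Pre-subsidy: 753 - 9P = -65 + 5.5P gives P* = 1636/29, x* = 7113/29.
With the subsidy, sellers receive Ps = Pb + 6 for each unit, where Pb is the price buyers pay.
Supply in terms of Pb becomes xs = -65 + 5.5(Pb + 6) = -32 + 5.5Pb. Setting this equal to demand: 753 - 9Pb = -32 + 5.5Pb, so Pb = 1570/29.
Sellers receive Ps = 1570/29 + 6 = 1744/29; x' = 753 − 9·(1570/29) = 7707/29.
The subsidy expands output by 7707/29 − 7113/29 = 594/29 past the efficient level; on those units the gap between marginal cost and willingness to pay runs from 0 up to 6.
DWL = ½ × 6 × 594/29 = 1782/29.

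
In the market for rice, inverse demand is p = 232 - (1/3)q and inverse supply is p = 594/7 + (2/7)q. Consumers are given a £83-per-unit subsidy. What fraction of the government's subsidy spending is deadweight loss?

DWL / government spending = 581/3222

Pre-subsidy: 232 - (1/3)q = 594/7 + (2/7)q gives q* = 3090/13 and p* = 1986/13.
With the rebate, buyers effectively pay pb = ps − 83, where ps is the price sellers receive.
On the curves, pb = 232 - (1/3)q and ps = 594/7 + (2/7)q; the wedge ps − pb = 83 gives 594/7 + (2/7)q − (232 - (1/3)q) = 83, so q' = 4833/13.
Then pb = 232 − (1/3)·(4833/13) = 1405/13 and ps = 594/7 + (2/7)·(4833/13) = 2484/13.
ΔCS = ½(3090/13 + 4833/13)(1986/13 − 1405/13) = 4603263/338; ΔPS = ½(3090/13 + 4833/13)(2484/13 − 1986/13) = 1972827/169.
Government spending = 83 × 4833/13 = 401139/13.
DWL = ½ × 83 × (4833/13 − 3090/13) = 144669/26; fraction = (144669/26) / (401139/13) = 581/3222.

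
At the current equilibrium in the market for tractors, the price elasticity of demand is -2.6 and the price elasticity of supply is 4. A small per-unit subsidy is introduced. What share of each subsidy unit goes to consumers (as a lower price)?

For a small subsidy around the equilibrium, the benefit split depends on the relative slopes, which at a point are proportional to the elasticities.
Buyer share = εs/(εs + |εd|) = 4/(4 + 2.6) = 20/33; seller share = |εd|/(εs + |εd|) = 13/33.

Consumer share = 20/33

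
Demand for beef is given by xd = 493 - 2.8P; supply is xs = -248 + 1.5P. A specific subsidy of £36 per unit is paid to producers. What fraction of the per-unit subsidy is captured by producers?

Producer share = 28/43

Pre-subsidy: 493 - 2.8P = -248 + 1.5P gives P* = 7410/43, x* = 451/43.
With the subsidy, sellers receive Ps = Pb + 36 for each unit, where Pb is the price buyers pay.
Supply in terms of Pb becomes xs = -248 + 1.5(Pb + 36) = -194 + 1.5Pb. Setting this equal to demand: 493 - 2.8Pb = -194 + 1.5Pb, so Pb = 6870/43.
Sellers receive Ps = 6870/43 + 36 = 8418/43; x' = 493 − 2.8·(6870/43) = 1963/43.
Buyers' price falls by P* − Pb = 7410/43 − 6870/43 = 540/43; sellers' price rises by Ps − P* = 8418/43 − 7410/43 = 1008/43.
So producers capture (1008/43)/36 = 28/43 of each unit of subsidy.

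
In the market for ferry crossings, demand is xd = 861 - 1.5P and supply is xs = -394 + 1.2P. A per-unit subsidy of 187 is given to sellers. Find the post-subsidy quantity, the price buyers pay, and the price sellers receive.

Pre-subsidy: 861 - 1.5P = -394 + 1.2P gives P* = 12550/27, x* = 1474/9.
With the subsidy, sellers receive Ps = Pb + 187 for each unit, where Pb is the price buyers pay.
Supply in terms of Pb becomes xs = -394 + 1.2(Pb + 187) = -169.6 + 1.2Pb. Setting this equal to demand: 861 - 1.5Pb = -169.6 + 1.2Pb, so Pb = 10306/27.
Sellers receive Ps = 10306/27 + 187 = 15355/27; x' = 861 − 1.5·(10306/27) = 2596/9.

x' = 2596/9; buyers pay 10306/27; sellers receive 15355/27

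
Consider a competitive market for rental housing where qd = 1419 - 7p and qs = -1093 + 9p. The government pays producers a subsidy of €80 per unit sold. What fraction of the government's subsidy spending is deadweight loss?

Pre-subsidy: 1419 - 7p = -1093 + 9p gives p* = 157, q* = 320.
With the subsidy, sellers receive ps = pb + 80 for each unit, where pb is the price buyers pay.
Supply in terms of pb becomes qs = -1093 + 9(pb + 80) = -373 + 9pb. Setting this equal to demand: 1419 - 7pb = -373 + 9pb, so pb = 112.
Sellers receive ps = 112 + 80 = 192; q' = 1419 − 7·112 = 635.
ΔCS = ½(320 + 635)(157 − 112) = 21487.5; ΔPS = ½(320 + 635)(192 − 157) = 16712.5.
Government spending = 80 × 635 = 50800.
DWL = ½ × 80 × (635 − 320) = 12600; fraction = 12600 / 50800 = 63/254.

DWL / government spending = 63/254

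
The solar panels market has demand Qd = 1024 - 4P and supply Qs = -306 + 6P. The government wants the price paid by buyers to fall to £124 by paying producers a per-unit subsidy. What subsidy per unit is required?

Required subsidy s = £15 per unit

At a buyer price of 124, quantity demanded is 1024 − 4·124 = 528.
Sellers supply 528 only when they receive Ps with -306 + 6·Ps = 528, i.e. Ps = 139.
s = Ps − Pb = 139 − 124 = 15.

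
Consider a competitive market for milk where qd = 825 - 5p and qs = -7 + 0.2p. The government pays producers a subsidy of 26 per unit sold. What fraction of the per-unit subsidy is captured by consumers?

Consumer share = 1/26

Pre-subsidy: 825 - 5p = -7 + 0.2p gives p* = 160, q* = 25.
With the subsidy, sellers receive ps = pb + 26 for each unit, where pb is the price buyers pay.
Supply in terms of pb becomes qs = -7 + 0.2(pb + 26) = -1.8 + 0.2pb. Setting this equal to demand: 825 - 5pb = -1.8 + 0.2pb, so pb = 159.
Sellers receive ps = 159 + 26 = 185; q' = 825 − 5·159 = 30.
Buyers' price falls by p* − pb = 160 − 159 = 1; sellers' price rises by ps − p* = 185 − 160 = 25.
So consumers capture 1/26 = 1/26 of each unit of subsidy.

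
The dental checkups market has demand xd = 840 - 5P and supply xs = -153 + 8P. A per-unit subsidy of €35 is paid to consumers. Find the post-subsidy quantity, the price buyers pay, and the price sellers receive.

x' = 7355/13; buyers pay 713/13; sellers receive 1168/13

Pre-subsidy: 840 - 5P = -153 + 8P gives P* = 993/13, x* = 5955/13.
With the rebate, buyers effectively pay Pb = Ps − 35, where Ps is the price sellers receive.
Demand in terms of Ps becomes xd = 840 − 5(Ps − 35) = 1015 - 5Ps. Setting this equal to supply: 1015 - 5Ps = -153 + 8Ps, so Ps = 1168/13.
Buyers pay Pb = 1168/13 − 35 = 713/13; x' = -153 + 8·(1168/13) = 7355/13.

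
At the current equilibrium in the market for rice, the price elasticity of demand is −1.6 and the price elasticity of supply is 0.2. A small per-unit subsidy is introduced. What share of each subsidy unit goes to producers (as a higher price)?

Producer share = 8/9

For a small subsidy around the equilibrium, the benefit split depends on the relative slopes, which at a point are proportional to the elasticities.
Buyer share = εs/(εs + |εd|) = 0.2/(0.2 + 1.6) = 1/9; seller share = |εd|/(εs + |εd|) = 8/9.
So producers capture 8/9 of the subsidy.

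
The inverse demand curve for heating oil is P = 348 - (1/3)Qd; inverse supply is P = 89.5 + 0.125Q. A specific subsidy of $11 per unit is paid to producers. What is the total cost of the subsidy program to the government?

Pre-subsidy: 348 - (1/3)Q = 89.5 + 0.125Q gives Q* = 564 and P* = 160.
With the subsidy, sellers receive Ps = Pb + 11 for each unit, where Pb is the price buyers pay.
On the curves, Pb = 348 - (1/3)Q and Ps = 89.5 + 0.125Q; the wedge Ps − Pb = 11 gives 89.5 + 0.125Q − (348 - (1/3)Q) = 11, so Q' = 588.
Then Pb = 348 − (1/3)·588 = 152 and Ps = 89.5 + 0.125·588 = 163.
Government outlay = subsidy × quantity = 11 × 588 = 6468.

Government cost = $6468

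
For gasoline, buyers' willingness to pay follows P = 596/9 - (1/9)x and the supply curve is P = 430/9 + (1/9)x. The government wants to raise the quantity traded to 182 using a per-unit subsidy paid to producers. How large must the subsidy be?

Required subsidy s = 22 per unit

At x = 182, from the demand curve buyers pay Pb = 596/9 − (1/9)·182 = 46; from the supply curve sellers need Ps = 430/9 + (1/9)·182 = 68.
The subsidy must fill the gap: s = Ps − Pb = 68 − 46 = 22.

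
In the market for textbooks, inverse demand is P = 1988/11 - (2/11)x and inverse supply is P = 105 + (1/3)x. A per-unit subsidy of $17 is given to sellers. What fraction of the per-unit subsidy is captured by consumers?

Consumer share = 6/17

Pre-subsidy: 1988/11 - (2/11)x = 105 + (1/3)x gives x* = 147 and P* = 154.
With the subsidy, sellers receive Ps = Pb + 17 for each unit, where Pb is the price buyers pay.
On the curves, Pb = 1988/11 - (2/11)x and Ps = 105 + (1/3)x; the wedge Ps − Pb = 17 gives 105 + (1/3)x − (1988/11 - (2/11)x) = 17, so x' = 180.
Then Pb = 1988/11 − (2/11)·180 = 148 and Ps = 105 + (1/3)·180 = 165.
Buyers' price falls by P* − Pb = 154 − 148 = 6; sellers' price rises by Ps − P* = 165 − 154 = 11.
So consumers capture 6/17 = 6/17 of each unit of subsidy.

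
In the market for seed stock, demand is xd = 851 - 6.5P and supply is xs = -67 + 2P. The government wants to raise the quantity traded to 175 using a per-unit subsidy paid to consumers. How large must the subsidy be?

At x = 175, invert demand for the buyer price: Pb = (851 − 175)/6.5 = 104; invert supply for the seller price: Ps = (175 − (-67))/2 = 121.
The subsidy must fill the gap: s = Ps − Pb = 121 − 104 = 17.

Required subsidy s = 17 per unit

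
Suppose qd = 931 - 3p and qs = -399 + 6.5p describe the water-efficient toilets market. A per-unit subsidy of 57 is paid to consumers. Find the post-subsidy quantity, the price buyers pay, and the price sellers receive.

Pre-subsidy: 931 - 3p = -399 + 6.5p gives p* = 140, q* = 511.
With the rebate, buyers effectively pay pb = ps − 57, where ps is the price sellers receive.
Demand in terms of ps becomes qd = 931 − 3(ps − 57) = 1102 - 3ps. Setting this equal to supply: 1102 - 3ps = -399 + 6.5ps, so ps = 158.
Buyers pay pb = 158 − 57 = 101; q' = -399 + 6.5·158 = 628.

q' = 628; buyers pay 101; sellers receive 158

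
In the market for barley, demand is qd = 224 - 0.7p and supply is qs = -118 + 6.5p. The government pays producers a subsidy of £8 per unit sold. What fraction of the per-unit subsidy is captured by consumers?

Consumer share = 65/72

Pre-subsidy: 224 - 0.7p = -118 + 6.5p gives p* = 47.5, q* = 190.75.
With the subsidy, sellers receive ps = pb + 8 for each unit, where pb is the price buyers pay.
Supply in terms of pb becomes qs = -118 + 6.5(pb + 8) = -66 + 6.5pb. Setting this equal to demand: 224 - 0.7pb = -66 + 6.5pb, so pb = 725/18.
Sellers receive ps = 725/18 + 8 = 869/18; q' = 224 − 0.7·(725/18) = 7049/36.
Buyers' price falls by p* − pb = 47.5 − 725/18 = 65/9; sellers' price rises by ps − p* = 869/18 − 47.5 = 7/9.
So consumers capture (65/9)/8 = 65/72 of each unit of subsidy.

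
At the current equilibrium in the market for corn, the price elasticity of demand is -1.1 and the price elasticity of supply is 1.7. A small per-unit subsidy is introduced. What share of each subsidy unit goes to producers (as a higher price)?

For a small subsidy around the equilibrium, the benefit split depends on the relative slopes, which at a point are proportional to the elasticities.
Buyer share = εs/(εs + |εd|) = 1.7/(1.7 + 1.1) = 17/28; seller share = |εd|/(εs + |εd|) = 11/28.
So producers capture 11/28 of the subsidy.

Producer share = 11/28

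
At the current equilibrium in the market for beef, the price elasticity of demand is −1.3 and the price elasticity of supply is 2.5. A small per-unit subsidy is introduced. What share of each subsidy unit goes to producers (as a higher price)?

For a small subsidy around the equilibrium, the benefit split depends on the relative slopes, which at a point are proportional to the elasticities.
Buyer share = εs/(εs + |εd|) = 2.5/(2.5 + 1.3) = 25/38; seller share = |εd|/(εs + |εd|) = 13/38.
So producers capture 13/38 of the subsidy.

Producer share = 13/38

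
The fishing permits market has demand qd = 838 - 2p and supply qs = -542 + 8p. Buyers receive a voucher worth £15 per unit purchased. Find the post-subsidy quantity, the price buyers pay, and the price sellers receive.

q' = 586; buyers pay £126; sellers receive £141

Pre-subsidy: 838 - 2p = -542 + 8p gives p* = 138, q* = 562.
With the rebate, buyers effectively pay pb = ps − 15, where ps is the price sellers receive.
Demand in terms of ps becomes qd = 838 − 2(ps − 15) = 868 - 2ps. Setting this equal to supply: 868 - 2ps = -542 + 8ps, so ps = 141.
Buyers pay pb = 141 − 15 = 126; q' = -542 + 8·141 = 586.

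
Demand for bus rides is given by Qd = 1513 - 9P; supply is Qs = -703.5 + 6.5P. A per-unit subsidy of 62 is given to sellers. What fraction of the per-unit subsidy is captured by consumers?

Consumer share = 13/31

Pre-subsidy: 1513 - 9P = -703.5 + 6.5P gives P* = 143, Q* = 226.
With the subsidy, sellers receive Ps = Pb + 62 for each unit, where Pb is the price buyers pay.
Supply in terms of Pb becomes Qs = -703.5 + 6.5(Pb + 62) = -300.5 + 6.5Pb. Setting this equal to demand: 1513 - 9Pb = -300.5 + 6.5Pb, so Pb = 117.
Sellers receive Ps = 117 + 62 = 179; Q' = 1513 − 9·117 = 460.
Buyers' price falls by P* − Pb = 143 − 117 = 26; sellers' price rises by Ps − P* = 179 − 143 = 36.
So consumers capture 26/62 = 13/31 of each unit of subsidy.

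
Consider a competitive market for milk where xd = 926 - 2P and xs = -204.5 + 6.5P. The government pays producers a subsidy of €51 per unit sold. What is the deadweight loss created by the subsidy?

Pre-subsidy: 926 - 2P = -204.5 + 6.5P gives P* = 133, x* = 660.
With the subsidy, sellers receive Ps = Pb + 51 for each unit, where Pb is the price buyers pay.
Supply in terms of Pb becomes xs = -204.5 + 6.5(Pb + 51) = 127 + 6.5Pb. Setting this equal to demand: 926 - 2Pb = 127 + 6.5Pb, so Pb = 94.
Sellers receive Ps = 94 + 51 = 145; x' = 926 − 2·94 = 738.
The subsidy expands output by 738 − 660 = 78 past the efficient level; on those units the gap between marginal cost and willingness to pay runs from 0 up to 51.
DWL = ½ × 51 × 78 = 1989.

Deadweight loss = €1989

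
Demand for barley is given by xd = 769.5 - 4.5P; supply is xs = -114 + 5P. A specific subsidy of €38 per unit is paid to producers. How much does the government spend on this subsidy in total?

Pre-subsidy: 769.5 - 4.5P = -114 + 5P gives P* = 93, x* = 351.
With the subsidy, sellers receive Ps = Pb + 38 for each unit, where Pb is the price buyers pay.
Supply in terms of Pb becomes xs = -114 + 5(Pb + 38) = 76 + 5Pb. Setting this equal to demand: 769.5 - 4.5Pb = 76 + 5Pb, so Pb = 73.
Sellers receive Ps = 73 + 38 = 111; x' = 769.5 − 4.5·73 = 441.
Government outlay = subsidy × quantity = 38 × 441 = 16758.

Government cost = €16758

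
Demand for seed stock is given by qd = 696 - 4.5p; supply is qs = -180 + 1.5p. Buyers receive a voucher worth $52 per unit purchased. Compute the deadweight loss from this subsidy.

Deadweight loss = $1521

Pre-subsidy: 696 - 4.5p = -180 + 1.5p gives p* = 146, q* = 39.
With the rebate, buyers effectively pay pb = ps − 52, where ps is the price sellers receive.
Demand in terms of ps becomes qd = 696 − 4.5(ps − 52) = 930 - 4.5ps. Setting this equal to supply: 930 - 4.5ps = -180 + 1.5ps, so ps = 185.
Buyers pay pb = 185 − 52 = 133; q' = -180 + 1.5·185 = 97.5.
The subsidy expands output by 97.5 − 39 = 58.5 past the efficient level; on those units the gap between marginal cost and willingness to pay runs from 0 up to 52.
DWL = ½ × 52 × 58.5 = 1521.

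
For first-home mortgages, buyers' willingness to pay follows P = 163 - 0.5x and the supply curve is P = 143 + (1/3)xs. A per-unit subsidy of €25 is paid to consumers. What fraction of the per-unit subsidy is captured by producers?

Producer share = 0.4

Pre-subsidy: 163 - 0.5x = 143 + (1/3)x gives x* = 24 and P* = 151.
With the rebate, buyers effectively pay Pb = Ps − 25, where Ps is the price sellers receive.
On the curves, Pb = 163 - 0.5x and Ps = 143 + (1/3)x; the wedge Ps − Pb = 25 gives 143 + (1/3)x − (163 - 0.5x) = 25, so x' = 54.
Then Pb = 163 − 0.5·54 = 136 and Ps = 143 + (1/3)·54 = 161.
Buyers' price falls by P* − Pb = 151 − 136 = 15; sellers' price rises by Ps − P* = 161 − 151 = 10.
So producers capture 10/25 = 0.4 of each unit of subsidy.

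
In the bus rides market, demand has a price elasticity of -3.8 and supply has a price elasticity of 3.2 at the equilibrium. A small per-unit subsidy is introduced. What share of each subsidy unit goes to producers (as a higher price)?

Producer share = 19/35

For a small subsidy around the equilibrium, the benefit split depends on the relative slopes, which at a point are proportional to the elasticities.
Buyer share = εs/(εs + |εd|) = 3.2/(3.2 + 3.8) = 16/35; seller share = |εd|/(εs + |εd|) = 19/35.
So producers capture 19/35 of the subsidy.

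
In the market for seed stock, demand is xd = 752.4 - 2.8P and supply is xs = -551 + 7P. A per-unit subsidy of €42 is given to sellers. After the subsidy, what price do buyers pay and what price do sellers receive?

Buyers pay €103; sellers receive €145

Pre-subsidy: 752.4 - 2.8P = -551 + 7P gives P* = 133, x* = 380.
With the subsidy, sellers receive Ps = Pb + 42 for each unit, where Pb is the price buyers pay.
Supply in terms of Pb becomes xs = -551 + 7(Pb + 42) = -257 + 7Pb. Setting this equal to demand: 752.4 - 2.8Pb = -257 + 7Pb, so Pb = 103.
Sellers receive Ps = 103 + 42 = 145; x' = 752.4 − 2.8·103 = 464.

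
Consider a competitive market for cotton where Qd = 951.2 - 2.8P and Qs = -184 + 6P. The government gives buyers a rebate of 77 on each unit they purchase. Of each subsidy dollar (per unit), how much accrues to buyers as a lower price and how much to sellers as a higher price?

Buyers gain 52.5 per unit; sellers gain 24.5 per unit

Pre-subsidy: 951.2 - 2.8P = -184 + 6P gives P* = 129, Q* = 590.
With the rebate, buyers effectively pay Pb = Ps − 77, where Ps is the price sellers receive.
Demand in terms of Ps becomes Qd = 951.2 − 2.8(Ps − 77) = 1166.8 - 2.8Ps. Setting this equal to supply: 1166.8 - 2.8Ps = -184 + 6Ps, so Ps = 153.5.
Buyers pay Pb = 153.5 − 77 = 76.5; Q' = -184 + 6·153.5 = 737.
Buyers' price falls by P* − Pb = 129 − 76.5 = 52.5; sellers' price rises by Ps − P* = 153.5 − 129 = 24.5.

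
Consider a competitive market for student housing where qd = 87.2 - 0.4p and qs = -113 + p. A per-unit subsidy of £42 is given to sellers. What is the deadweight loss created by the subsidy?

Pre-subsidy: 87.2 - 0.4p = -113 + p gives p* = 143, q* = 30.
With the subsidy, sellers receive ps = pb + 42 for each unit, where pb is the price buyers pay.
Supply in terms of pb becomes qs = -113 + 1(pb + 42) = -71 + pb. Setting this equal to demand: 87.2 - 0.4pb = -71 + pb, so pb = 113.
Sellers receive ps = 113 + 42 = 155; q' = 87.2 − 0.4·113 = 42.
The subsidy expands output by 42 − 30 = 12 past the efficient level; on those units the gap between marginal cost and willingness to pay runs from 0 up to 42.
DWL = ½ × 42 × 12 = 252.

Deadweight loss = £252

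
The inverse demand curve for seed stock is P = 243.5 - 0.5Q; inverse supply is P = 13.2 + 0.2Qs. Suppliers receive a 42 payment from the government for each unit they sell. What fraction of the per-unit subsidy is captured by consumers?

Pre-subsidy: 243.5 - 0.5Q = 13.2 + 0.2Q gives Q* = 329 and P* = 79.
With the subsidy, sellers receive Ps = Pb + 42 for each unit, where Pb is the price buyers pay.
On the curves, Pb = 243.5 - 0.5Q and Ps = 13.2 + 0.2Q; the wedge Ps − Pb = 42 gives 13.2 + 0.2Q − (243.5 - 0.5Q) = 42, so Q' = 389.
Then Pb = 243.5 − 0.5·389 = 49 and Ps = 13.2 + 0.2·389 = 91.
Buyers' price falls by P* − Pb = 79 − 49 = 30; sellers' price rises by Ps − P* = 91 − 79 = 12.
So consumers capture 30/42 = 5/7 of each unit of subsidy.

Consumer share = 5/7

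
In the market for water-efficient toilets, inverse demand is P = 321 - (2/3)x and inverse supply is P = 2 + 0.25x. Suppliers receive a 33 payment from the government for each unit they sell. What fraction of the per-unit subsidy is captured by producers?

Producer share = 3/11

Pre-subsidy: 321 - (2/3)x = 2 + 0.25x gives x* = 348 and P* = 89.
With the subsidy, sellers receive Ps = Pb + 33 for each unit, where Pb is the price buyers pay.
On the curves, Pb = 321 - (2/3)x and Ps = 2 + 0.25x; the wedge Ps − Pb = 33 gives 2 + 0.25x − (321 - (2/3)x) = 33, so x' = 384.
Then Pb = 321 − (2/3)·384 = 65 and Ps = 2 + 0.25·384 = 98.
Buyers' price falls by P* − Pb = 89 − 65 = 24; sellers' price rises by Ps − P* = 98 − 89 = 9.
So producers capture 9/33 = 3/11 of each unit of subsidy.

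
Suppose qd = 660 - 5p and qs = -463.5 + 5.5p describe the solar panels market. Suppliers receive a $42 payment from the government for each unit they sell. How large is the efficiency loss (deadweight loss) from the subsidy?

Deadweight loss = $2310

Pre-subsidy: 660 - 5p = -463.5 + 5.5p gives p* = 107, q* = 125.
With the subsidy, sellers receive ps = pb + 42 for each unit, where pb is the price buyers pay.
Supply in terms of pb becomes qs = -463.5 + 5.5(pb + 42) = -232.5 + 5.5pb. Setting this equal to demand: 660 - 5pb = -232.5 + 5.5pb, so pb = 85.
Sellers receive ps = 85 + 42 = 127; q' = 660 − 5·85 = 235.
The subsidy expands output by 235 − 125 = 110 past the efficient level; on those units the gap between marginal cost and willingness to pay runs from 0 up to 42.
DWL = ½ × 42 × 110 = 2310.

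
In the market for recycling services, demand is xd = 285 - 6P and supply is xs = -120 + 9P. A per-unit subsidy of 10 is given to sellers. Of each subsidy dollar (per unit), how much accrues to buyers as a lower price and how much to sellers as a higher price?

Pre-subsidy: 285 - 6P = -120 + 9P gives P* = 27, x* = 123.
With the subsidy, sellers receive Ps = Pb + 10 for each unit, where Pb is the price buyers pay.
Supply in terms of Pb becomes xs = -120 + 9(Pb + 10) = -30 + 9Pb. Setting this equal to demand: 285 - 6Pb = -30 + 9Pb, so Pb = 21.
Sellers receive Ps = 21 + 10 = 31; x' = 285 − 6·21 = 159.
Buyers' price falls by P* − Pb = 27 − 21 = 6; sellers' price rises by Ps − P* = 31 − 27 = 4.

Buyers gain 6 per unit; sellers gain 4 per unit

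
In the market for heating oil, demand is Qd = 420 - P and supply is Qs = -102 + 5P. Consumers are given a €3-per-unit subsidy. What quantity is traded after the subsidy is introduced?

Q' = 335.5

Pre-subsidy: 420 - P = -102 + 5P gives P* = 87, Q* = 333.
With the rebate, buyers effectively pay Pb = Ps − 3, where Ps is the price sellers receive.
Demand in terms of Ps becomes Qd = 420 − 1(Ps − 3) = 423 - Ps. Setting this equal to supply: 423 - Ps = -102 + 5Ps, so Ps = 87.5.
Buyers pay Pb = 87.5 − 3 = 84.5; Q' = -102 + 5·87.5 = 335.5.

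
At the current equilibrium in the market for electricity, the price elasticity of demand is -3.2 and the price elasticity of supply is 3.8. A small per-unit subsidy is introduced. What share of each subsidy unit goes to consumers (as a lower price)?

For a small subsidy around the equilibrium, the benefit split depends on the relative slopes, which at a point are proportional to the elasticities.
Buyer share = εs/(εs + |εd|) = 3.8/(3.8 + 3.2) = 19/35; seller share = |εd|/(εs + |εd|) = 16/35.

Consumer share = 19/35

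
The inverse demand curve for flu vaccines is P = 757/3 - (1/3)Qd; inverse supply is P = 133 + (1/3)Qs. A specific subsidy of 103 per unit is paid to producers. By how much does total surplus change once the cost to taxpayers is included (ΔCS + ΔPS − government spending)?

Pre-subsidy: 757/3 - (1/3)Q = 133 + (1/3)Q gives Q* = 179 and P* = 578/3.
With the subsidy, sellers receive Ps = Pb + 103 for each unit, where Pb is the price buyers pay.
On the curves, Pb = 757/3 - (1/3)Q and Ps = 133 + (1/3)Q; the wedge Ps − Pb = 103 gives 133 + (1/3)Q − (757/3 - (1/3)Q) = 103, so Q' = 333.5.
Then Pb = 757/3 − (1/3)·333.5 = 847/6 and Ps = 133 + (1/3)·333.5 = 1465/6.
ΔCS = ½(179 + 333.5)(578/3 − 847/6) = 13196.875; ΔPS = ½(179 + 333.5)(1465/6 − 578/3) = 13196.875.
Government spending = 103 × 333.5 = 34350.5.
Net change = 13196.875 + 13196.875 − 34350.5 = -7956.75. The loss equals the DWL triangle ½·103·154.5.

Net change in total surplus = -7956.75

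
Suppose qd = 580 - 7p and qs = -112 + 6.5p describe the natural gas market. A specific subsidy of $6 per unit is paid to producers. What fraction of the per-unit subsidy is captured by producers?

Pre-subsidy: 580 - 7p = -112 + 6.5p gives p* = 1384/27, q* = 5972/27.
With the subsidy, sellers receive ps = pb + 6 for each unit, where pb is the price buyers pay.
Supply in terms of pb becomes qs = -112 + 6.5(pb + 6) = -73 + 6.5pb. Setting this equal to demand: 580 - 7pb = -73 + 6.5pb, so pb = 1306/27.
Sellers receive ps = 1306/27 + 6 = 1468/27; q' = 580 − 7·(1306/27) = 6518/27.
Buyers' price falls by p* − pb = 1384/27 − 1306/27 = 26/9; sellers' price rises by ps − p* = 1468/27 − 1384/27 = 28/9.
So producers capture (28/9)/6 = 14/27 of each unit of subsidy.

Producer share = 14/27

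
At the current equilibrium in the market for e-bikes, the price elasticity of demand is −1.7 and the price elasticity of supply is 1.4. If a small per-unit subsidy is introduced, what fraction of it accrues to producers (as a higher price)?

For a small subsidy around the equilibrium, the benefit split depends on the relative slopes, which at a point are proportional to the elasticities.
Buyer share = εs/(εs + |εd|) = 1.4/(1.4 + 1.7) = 14/31; seller share = |εd|/(εs + |εd|) = 17/31.
So producers capture 17/31 of the subsidy.

Producer share = 17/31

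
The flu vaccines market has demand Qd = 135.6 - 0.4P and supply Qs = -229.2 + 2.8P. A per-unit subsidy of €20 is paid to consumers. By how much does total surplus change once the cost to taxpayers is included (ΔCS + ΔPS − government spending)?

Net change in total surplus = -€70

Pre-subsidy: 135.6 - 0.4P = -229.2 + 2.8P gives P* = 114, Q* = 90.
With the rebate, buyers effectively pay Pb = Ps − 20, where Ps is the price sellers receive.
Demand in terms of Ps becomes Qd = 135.6 − 0.4(Ps − 20) = 143.6 - 0.4Ps. Setting this equal to supply: 143.6 - 0.4Ps = -229.2 + 2.8Ps, so Ps = 116.5.
Buyers pay Pb = 116.5 − 20 = 96.5; Q' = -229.2 + 2.8·116.5 = 97.
ΔCS = ½(90 + 97)(114 − 96.5) = 1636.25; ΔPS = ½(90 + 97)(116.5 − 114) = 233.75.
Government spending = 20 × 97 = 1940.
Net change = 1636.25 + 233.75 − 1940 = -70. The loss equals the DWL triangle ½·20·7.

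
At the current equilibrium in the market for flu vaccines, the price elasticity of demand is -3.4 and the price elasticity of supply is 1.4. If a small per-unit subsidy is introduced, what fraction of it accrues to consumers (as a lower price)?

Consumer share = 7/24

For a small subsidy around the equilibrium, the benefit split depends on the relative slopes, which at a point are proportional to the elasticities.
Buyer share = εs/(εs + |εd|) = 1.4/(1.4 + 3.4) = 7/24; seller share = |εd|/(εs + |εd|) = 17/24.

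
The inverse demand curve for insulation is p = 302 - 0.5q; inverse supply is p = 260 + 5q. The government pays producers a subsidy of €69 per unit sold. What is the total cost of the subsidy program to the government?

Pre-subsidy: 302 - 0.5q = 260 + 5q gives q* = 84/11 and p* = 3280/11.
With the subsidy, sellers receive ps = pb + 69 for each unit, where pb is the price buyers pay.
On the curves, pb = 302 - 0.5q and ps = 260 + 5q; the wedge ps − pb = 69 gives 260 + 5q − (302 - 0.5q) = 69, so q' = 222/11.
Then pb = 302 − 0.5·(222/11) = 3211/11 and ps = 260 + 5·(222/11) = 3970/11.
Government outlay = subsidy × quantity = 69 × 222/11 = 15318/11.

Government cost = 15318/11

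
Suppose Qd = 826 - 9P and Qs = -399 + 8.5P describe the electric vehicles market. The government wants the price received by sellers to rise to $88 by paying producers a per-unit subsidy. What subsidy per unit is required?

Required subsidy s = $35 per unit

At a seller price of 88, quantity supplied is -399 + 8.5·88 = 349.
Buyers absorb 349 only when they pay Pb with 826 − 9·Pb = 349, i.e. Pb = 53.
s = Ps − Pb = 88 − 53 = 35.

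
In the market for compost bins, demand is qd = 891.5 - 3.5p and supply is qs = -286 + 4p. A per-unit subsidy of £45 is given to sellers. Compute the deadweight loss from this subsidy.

Pre-subsidy: 891.5 - 3.5p = -286 + 4p gives p* = 157, q* = 342.
With the subsidy, sellers receive ps = pb + 45 for each unit, where pb is the price buyers pay.
Supply in terms of pb becomes qs = -286 + 4(pb + 45) = -106 + 4pb. Setting this equal to demand: 891.5 - 3.5pb = -106 + 4pb, so pb = 133.
Sellers receive ps = 133 + 45 = 178; q' = 891.5 − 3.5·133 = 426.
The subsidy expands output by 426 − 342 = 84 past the efficient level; on those units the gap between marginal cost and willingness to pay runs from 0 up to 45.
DWL = ½ × 45 × 84 = 1890.

Deadweight loss = £1890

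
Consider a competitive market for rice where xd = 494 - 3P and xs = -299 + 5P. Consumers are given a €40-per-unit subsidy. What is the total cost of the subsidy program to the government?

Government cost = €10865

Pre-subsidy: 494 - 3P = -299 + 5P gives P* = 99.125, x* = 196.625.
With the rebate, buyers effectively pay Pb = Ps − 40, where Ps is the price sellers receive.
Demand in terms of Ps becomes xd = 494 − 3(Ps − 40) = 614 - 3Ps. Setting this equal to supply: 614 - 3Ps = -299 + 5Ps, so Ps = 114.125.
Buyers pay Pb = 114.125 − 40 = 74.125; x' = -299 + 5·114.125 = 271.625.
Government outlay = subsidy × quantity = 40 × 271.625 = 10865.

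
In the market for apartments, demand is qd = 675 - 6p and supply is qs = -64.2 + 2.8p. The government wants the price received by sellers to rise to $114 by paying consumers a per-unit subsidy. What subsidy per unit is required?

Required subsidy s = $44 per unit

At a seller price of 114, quantity supplied is -64.2 + 2.8·114 = 255.
Buyers absorb 255 only when they pay pb with 675 − 6·pb = 255, i.e. pb = 70.
s = ps − pb = 114 − 70 = 44.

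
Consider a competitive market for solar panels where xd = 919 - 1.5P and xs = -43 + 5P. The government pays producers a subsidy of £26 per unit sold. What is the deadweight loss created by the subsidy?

Pre-subsidy: 919 - 1.5P = -43 + 5P gives P* = 148, x* = 697.
With the subsidy, sellers receive Ps = Pb + 26 for each unit, where Pb is the price buyers pay.
Supply in terms of Pb becomes xs = -43 + 5(Pb + 26) = 87 + 5Pb. Setting this equal to demand: 919 - 1.5Pb = 87 + 5Pb, so Pb = 128.
Sellers receive Ps = 128 + 26 = 154; x' = 919 − 1.5·128 = 727.
The subsidy expands output by 727 − 697 = 30 past the efficient level; on those units the gap between marginal cost and willingness to pay runs from 0 up to 26.
DWL = ½ × 26 × 30 = 390.

Deadweight loss = £390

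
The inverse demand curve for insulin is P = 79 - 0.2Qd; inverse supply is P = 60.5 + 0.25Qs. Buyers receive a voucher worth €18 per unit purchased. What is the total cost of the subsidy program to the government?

Government cost = €1460

Pre-subsidy: 79 - 0.2Q = 60.5 + 0.25Q gives Q* = 370/9 and P* = 637/9.
With the rebate, buyers effectively pay Pb = Ps − 18, where Ps is the price sellers receive.
On the curves, Pb = 79 - 0.2Q and Ps = 60.5 + 0.25Q; the wedge Ps − Pb = 18 gives 60.5 + 0.25Q − (79 - 0.2Q) = 18, so Q' = 730/9.
Then Pb = 79 − 0.2·(730/9) = 565/9 and Ps = 60.5 + 0.25·(730/9) = 727/9.
Government outlay = subsidy × quantity = 18 × 730/9 = 1460.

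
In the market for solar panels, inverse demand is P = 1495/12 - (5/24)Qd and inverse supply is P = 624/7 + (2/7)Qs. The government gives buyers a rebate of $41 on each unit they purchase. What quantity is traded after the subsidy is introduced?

Q' = 12842/83

Pre-subsidy: 1495/12 - (5/24)Q = 624/7 + (2/7)Q gives Q* = 5954/83 and P* = 9100/83.
With the rebate, buyers effectively pay Pb = Ps − 41, where Ps is the price sellers receive.
On the curves, Pb = 1495/12 - (5/24)Q and Ps = 624/7 + (2/7)Q; the wedge Ps − Pb = 41 gives 624/7 + (2/7)Q − (1495/12 - (5/24)Q) = 41, so Q' = 12842/83.
Then Pb = 1495/12 − (5/24)·(12842/83) = 7665/83 and Ps = 624/7 + (2/7)·(12842/83) = 11068/83.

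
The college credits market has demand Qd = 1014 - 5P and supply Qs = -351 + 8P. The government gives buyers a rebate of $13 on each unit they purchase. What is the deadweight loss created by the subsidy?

Deadweight loss = $260

Pre-subsidy: 1014 - 5P = -351 + 8P gives P* = 105, Q* = 489.
With the rebate, buyers effectively pay Pb = Ps − 13, where Ps is the price sellers receive.
Demand in terms of Ps becomes Qd = 1014 − 5(Ps − 13) = 1079 - 5Ps. Setting this equal to supply: 1079 - 5Ps = -351 + 8Ps, so Ps = 110.
Buyers pay Pb = 110 − 13 = 97; Q' = -351 + 8·110 = 529.
The subsidy expands output by 529 − 489 = 40 past the efficient level; on those units the gap between marginal cost and willingness to pay runs from 0 up to 13.
DWL = ½ × 13 × 40 = 260.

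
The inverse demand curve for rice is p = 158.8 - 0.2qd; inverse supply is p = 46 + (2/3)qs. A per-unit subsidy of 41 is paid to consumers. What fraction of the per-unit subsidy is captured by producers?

Pre-subsidy: 158.8 - 0.2q = 46 + (2/3)q gives q* = 1692/13 and p* = 1726/13.
With the rebate, buyers effectively pay pb = ps − 41, where ps is the price sellers receive.
On the curves, pb = 158.8 - 0.2q and ps = 46 + (2/3)q; the wedge ps − pb = 41 gives 46 + (2/3)q − (158.8 - 0.2q) = 41, so q' = 2307/13.
Then pb = 158.8 − 0.2·(2307/13) = 1603/13 and ps = 46 + (2/3)·(2307/13) = 2136/13.
Buyers' price falls by p* − pb = 1726/13 − 1603/13 = 123/13; sellers' price rises by ps − p* = 2136/13 − 1726/13 = 410/13.
So producers capture (410/13)/41 = 10/13 of each unit of subsidy.

Producer share = 10/13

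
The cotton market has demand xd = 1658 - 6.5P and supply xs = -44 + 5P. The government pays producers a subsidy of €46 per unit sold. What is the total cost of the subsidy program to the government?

Government cost = €37996

Pre-subsidy: 1658 - 6.5P = -44 + 5P gives P* = 148, x* = 696.
With the subsidy, sellers receive Ps = Pb + 46 for each unit, where Pb is the price buyers pay.
Supply in terms of Pb becomes xs = -44 + 5(Pb + 46) = 186 + 5Pb. Setting this equal to demand: 1658 - 6.5Pb = 186 + 5Pb, so Pb = 128.
Sellers receive Ps = 128 + 46 = 174; x' = 1658 − 6.5·128 = 826.
Government outlay = subsidy × quantity = 46 × 826 = 37996.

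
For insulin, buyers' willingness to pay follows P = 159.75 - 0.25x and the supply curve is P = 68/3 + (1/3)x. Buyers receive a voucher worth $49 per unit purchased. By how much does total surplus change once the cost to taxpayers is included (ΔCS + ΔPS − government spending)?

Pre-subsidy: 159.75 - 0.25x = 68/3 + (1/3)x gives x* = 235 and P* = 101.
With the rebate, buyers effectively pay Pb = Ps − 49, where Ps is the price sellers receive.
On the curves, Pb = 159.75 - 0.25x and Ps = 68/3 + (1/3)x; the wedge Ps − Pb = 49 gives 68/3 + (1/3)x − (159.75 - 0.25x) = 49, so x' = 319.
Then Pb = 159.75 − 0.25·319 = 80 and Ps = 68/3 + (1/3)·319 = 129.
ΔCS = ½(235 + 319)(101 − 80) = 5817; ΔPS = ½(235 + 319)(129 − 101) = 7756.
Government spending = 49 × 319 = 15631.
Net change = 5817 + 7756 − 15631 = -2058. The loss equals the DWL triangle ½·49·84.

Net change in total surplus = -$2058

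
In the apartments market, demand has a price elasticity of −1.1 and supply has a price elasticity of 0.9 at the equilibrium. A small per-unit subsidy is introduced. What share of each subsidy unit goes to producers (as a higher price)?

Producer share = 0.55

For a small subsidy around the equilibrium, the benefit split depends on the relative slopes, which at a point are proportional to the elasticities.
Buyer share = εs/(εs + |εd|) = 0.9/(0.9 + 1.1) = 0.45; seller share = |εd|/(εs + |εd|) = 0.55.
So producers capture 0.55 of the subsidy.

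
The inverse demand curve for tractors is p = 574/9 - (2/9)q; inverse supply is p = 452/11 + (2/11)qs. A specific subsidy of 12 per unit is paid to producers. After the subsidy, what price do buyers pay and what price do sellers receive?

Buyers pay 44.7; sellers receive 56.7

Pre-subsidy: 574/9 - (2/9)q = 452/11 + (2/11)q gives q* = 56.15 and p* = 51.3.
With the subsidy, sellers receive ps = pb + 12 for each unit, where pb is the price buyers pay.
On the curves, pb = 574/9 - (2/9)q and ps = 452/11 + (2/11)q; the wedge ps − pb = 12 gives 452/11 + (2/11)q − (574/9 - (2/9)q) = 12, so q' = 85.85.
Then pb = 574/9 − (2/9)·85.85 = 44.7 and ps = 452/11 + (2/11)·85.85 = 56.7.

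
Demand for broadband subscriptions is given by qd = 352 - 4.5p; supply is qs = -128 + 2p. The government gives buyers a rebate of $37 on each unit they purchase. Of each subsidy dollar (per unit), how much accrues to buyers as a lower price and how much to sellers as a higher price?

Pre-subsidy: 352 - 4.5p = -128 + 2p gives p* = 960/13, q* = 256/13.
With the rebate, buyers effectively pay pb = ps − 37, where ps is the price sellers receive.
Demand in terms of ps becomes qd = 352 − 4.5(ps − 37) = 518.5 - 4.5ps. Setting this equal to supply: 518.5 - 4.5ps = -128 + 2ps, so ps = 1293/13.
Buyers pay pb = 1293/13 − 37 = 812/13; q' = -128 + 2·(1293/13) = 922/13.
Buyers' price falls by p* − pb = 960/13 − 812/13 = 148/13; sellers' price rises by ps − p* = 1293/13 − 960/13 = 333/13.

Buyers gain 148/13 per unit; sellers gain 333/13 per unit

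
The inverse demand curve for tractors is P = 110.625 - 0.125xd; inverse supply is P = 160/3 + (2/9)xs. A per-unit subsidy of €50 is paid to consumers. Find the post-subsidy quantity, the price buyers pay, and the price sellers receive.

Pre-subsidy: 110.625 - 0.125x = 160/3 + (2/9)x gives x* = 165 and P* = 90.
With the rebate, buyers effectively pay Pb = Ps − 50, where Ps is the price sellers receive.
On the curves, Pb = 110.625 - 0.125x and Ps = 160/3 + (2/9)x; the wedge Ps − Pb = 50 gives 160/3 + (2/9)x − (110.625 - 0.125x) = 50, so x' = 309.
Then Pb = 110.625 − 0.125·309 = 72 and Ps = 160/3 + (2/9)·309 = 122.

x' = 309; buyers pay €72; sellers receive €122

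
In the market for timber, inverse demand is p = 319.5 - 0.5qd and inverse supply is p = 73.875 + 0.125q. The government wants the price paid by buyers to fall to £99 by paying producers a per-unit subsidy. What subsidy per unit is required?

Required subsidy s = £30 per unit

At a buyer price of 99, quantity demanded is 639 − 2·99 = 441.
Sellers supply 441 only when they receive ps = 73.875 + 0.125·441 = 129.
s = ps − pb = 129 − 99 = 30.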